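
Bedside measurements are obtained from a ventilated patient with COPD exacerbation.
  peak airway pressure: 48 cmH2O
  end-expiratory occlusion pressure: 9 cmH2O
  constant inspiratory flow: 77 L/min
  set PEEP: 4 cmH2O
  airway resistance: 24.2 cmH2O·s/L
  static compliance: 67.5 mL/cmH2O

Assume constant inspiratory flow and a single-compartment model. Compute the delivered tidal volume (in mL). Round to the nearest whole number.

536

Flow: 77 L/min ÷ 60 = 1.2833 L/s.
Total PEEP = 9 cmH2O (set 4 + intrinsic 5); this is the baseline alveolar pressure.
Equation of motion (constant flow): PIP = Vt/C + R·V̇ + PEEP.
Vt/C = PIP − R·V̇ − PEEP = 48 − 31.056 − 9 = 7.944 cmH2O.
Vt = C × 7.944 = 67.5 × 7.944 = 536.22 mL.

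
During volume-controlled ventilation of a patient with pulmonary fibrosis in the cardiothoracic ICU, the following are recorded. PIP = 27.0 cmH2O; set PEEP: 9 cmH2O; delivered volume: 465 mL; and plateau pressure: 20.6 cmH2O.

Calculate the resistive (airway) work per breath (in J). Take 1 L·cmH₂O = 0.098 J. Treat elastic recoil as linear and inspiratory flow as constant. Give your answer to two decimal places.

With constant inspiratory flow the resistive pressure is constant at PIP − Pplat = 27.0 − 20.6 = 6.4 cmH2O, so resistive work = 6.4 × 0.465 = 2.976 L·cmH2O.
× 0.098 J/(L·cmH2O) → 0.2916 J.

0.29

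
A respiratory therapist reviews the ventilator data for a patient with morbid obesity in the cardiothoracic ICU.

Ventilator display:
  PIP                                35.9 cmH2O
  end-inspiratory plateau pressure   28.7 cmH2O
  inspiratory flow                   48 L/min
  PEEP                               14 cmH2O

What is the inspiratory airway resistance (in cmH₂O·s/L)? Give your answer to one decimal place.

9.0

Flow: 48 L/min ÷ 60 = 0.8 L/s.
Raw = (PIP − Pplat) / flow = (35.9 − 28.7) / 0.8 = 7.2 / 0.8 = 9.0 cmH2O·s/L.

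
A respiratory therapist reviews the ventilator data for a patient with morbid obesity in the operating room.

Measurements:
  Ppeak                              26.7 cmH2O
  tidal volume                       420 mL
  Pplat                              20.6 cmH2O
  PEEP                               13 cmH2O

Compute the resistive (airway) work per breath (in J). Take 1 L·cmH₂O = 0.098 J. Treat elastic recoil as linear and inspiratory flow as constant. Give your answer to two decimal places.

0.25

With constant inspiratory flow the resistive pressure is constant at PIP − Pplat = 26.7 − 20.6 = 6.1 cmH2O, so resistive work = 6.1 × 0.420 = 2.562 L·cmH2O.
× 0.098 J/(L·cmH2O) → 0.2511 J.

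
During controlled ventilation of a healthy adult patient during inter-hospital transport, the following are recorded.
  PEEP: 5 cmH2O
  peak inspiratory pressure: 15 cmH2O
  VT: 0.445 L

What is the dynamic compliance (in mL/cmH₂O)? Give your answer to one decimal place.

44.5

Dynamic compliance = Vt / (PIP − PEEP) = 445 / (15 − 5) = 445 / 10.0 = 44.5 mL/cmH2O.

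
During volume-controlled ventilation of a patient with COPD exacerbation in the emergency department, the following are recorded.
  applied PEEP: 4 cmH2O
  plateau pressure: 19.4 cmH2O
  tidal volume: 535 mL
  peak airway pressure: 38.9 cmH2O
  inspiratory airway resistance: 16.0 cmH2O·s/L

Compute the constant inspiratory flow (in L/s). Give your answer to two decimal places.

flow = (PIP − Pplat) / Raw = 19.5 / 16.0 = 1.219 L/s.

1.22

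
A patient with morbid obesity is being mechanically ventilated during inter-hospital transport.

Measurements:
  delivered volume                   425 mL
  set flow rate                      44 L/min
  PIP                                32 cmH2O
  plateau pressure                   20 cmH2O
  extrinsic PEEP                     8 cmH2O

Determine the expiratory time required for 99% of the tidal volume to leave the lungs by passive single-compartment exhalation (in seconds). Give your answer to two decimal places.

Flow: 44 L/min ÷ 60 = 0.7333 L/s.
R = (PIP − Pplat)/V̇ = (32 − 20) / 0.7333 = 12.0/0.7333 = 16.364 cmH2O·s/L.
C = Vt/(Pplat − PEEP) = 425.0 / (20 − 8) = 425.0/12.0 = 35.417 mL/cmH2O.
τ = R × C = 16.364 × 0.03542 L/cmH2O = 0.5796 s.
t = −τ·ln(1 − 0.99) = −0.5796·ln(0.01) = 2.669 s.

2.67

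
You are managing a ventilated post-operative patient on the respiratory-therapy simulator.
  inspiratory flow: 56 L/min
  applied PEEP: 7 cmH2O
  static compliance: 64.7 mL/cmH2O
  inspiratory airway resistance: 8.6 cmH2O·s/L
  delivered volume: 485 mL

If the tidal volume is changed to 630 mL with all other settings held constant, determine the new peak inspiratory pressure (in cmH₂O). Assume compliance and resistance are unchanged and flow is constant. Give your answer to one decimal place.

Flow: 56 L/min ÷ 60 = 0.9333 L/s.
PIP = Vt/C + R·V̇ + PEEP (constant-flow equation of motion).
Only the elastic term changes: ΔPIP = ΔVt / C = (630 − 485) / 64.7 = 2.241 cmH2O.
Original PIP = 485/64.7 + 8.6×0.9333 + 7 = 22.523 cmH2O; new PIP = 22.523 + (2.241) = 24.764 cmH2O.

24.8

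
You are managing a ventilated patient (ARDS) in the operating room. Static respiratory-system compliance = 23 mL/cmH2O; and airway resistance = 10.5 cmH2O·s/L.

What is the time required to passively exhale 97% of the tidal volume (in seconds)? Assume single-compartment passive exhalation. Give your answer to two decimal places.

0.85

τ = R × C = 10.5 × 23 mL/cmH2O = 10.5 × 0.023 L/cmH2O = 0.2415 s.
Exhaled fraction f = 1 − e^(−t/τ) → t = −τ·ln(1 − f) = −0.2415·ln(0.03) = 0.8468 s.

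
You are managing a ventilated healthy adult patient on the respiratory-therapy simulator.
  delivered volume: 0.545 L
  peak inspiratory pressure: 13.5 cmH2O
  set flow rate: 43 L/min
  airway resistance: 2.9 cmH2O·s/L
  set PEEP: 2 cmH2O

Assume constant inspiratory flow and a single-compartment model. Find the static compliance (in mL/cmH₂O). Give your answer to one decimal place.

Flow: 43 L/min ÷ 60 = 0.7167 L/s.
Equation of motion (constant flow): PIP = Vt/C + R·V̇ + PEEP.
Vt/C = PIP − R·V̇ − PEEP = 13.5 − 2.9×0.7167 − 2 = 13.5 − 2.078 − 2 = 9.422 cmH2O.
C = Vt / 9.422 = 545 / 9.422 = 57.843 mL/cmH2O.

57.8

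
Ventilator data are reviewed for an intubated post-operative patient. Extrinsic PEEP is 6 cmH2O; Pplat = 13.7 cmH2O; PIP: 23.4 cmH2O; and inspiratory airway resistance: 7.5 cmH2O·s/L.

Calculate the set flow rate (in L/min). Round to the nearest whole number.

flow = (PIP − Pplat) / Raw = (23.4 − 13.7) / 7.5 = 1.293 L/s × 60 = 77.58 L/min.

78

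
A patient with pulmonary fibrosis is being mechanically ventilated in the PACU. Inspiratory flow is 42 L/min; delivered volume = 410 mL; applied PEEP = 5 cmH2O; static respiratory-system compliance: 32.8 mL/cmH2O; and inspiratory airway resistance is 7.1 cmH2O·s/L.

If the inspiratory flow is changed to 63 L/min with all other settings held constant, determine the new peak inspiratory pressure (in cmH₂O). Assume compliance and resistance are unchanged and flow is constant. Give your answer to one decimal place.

Flow: 42 L/min ÷ 60 = 0.7 L/s.
New flow: 63 L/min ÷ 60 = 1.05 L/s.
PIP = Vt/C + R·V̇ + PEEP (constant-flow equation of motion).
Only the resistive term changes: ΔPIP = R × ΔV̇ = 7.1 × (1.05 − 0.7) = 7.1 × 0.35 = 2.485 cmH2O.
Original PIP = 410/32.8 + 7.1×0.7 + 5 = 22.47 cmH2O; new PIP = 22.47 + (2.485) = 24.955 cmH2O.

25.0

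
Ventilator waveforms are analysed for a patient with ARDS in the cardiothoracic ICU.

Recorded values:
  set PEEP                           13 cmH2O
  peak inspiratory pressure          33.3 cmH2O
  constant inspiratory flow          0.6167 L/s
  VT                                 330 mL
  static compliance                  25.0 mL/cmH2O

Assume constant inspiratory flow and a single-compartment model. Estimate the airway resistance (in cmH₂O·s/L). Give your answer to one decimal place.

Equation of motion (constant flow): PIP = Vt/C + R·V̇ + PEEP.
R·V̇ = PIP − Vt/C − PEEP = 33.3 − 330/25.0 − 13 = 33.3 − 13.2 − 13 = 7.1 cmH2O.
R = 7.1 / 0.6167 = 11.513 cmH2O·s/L.

11.5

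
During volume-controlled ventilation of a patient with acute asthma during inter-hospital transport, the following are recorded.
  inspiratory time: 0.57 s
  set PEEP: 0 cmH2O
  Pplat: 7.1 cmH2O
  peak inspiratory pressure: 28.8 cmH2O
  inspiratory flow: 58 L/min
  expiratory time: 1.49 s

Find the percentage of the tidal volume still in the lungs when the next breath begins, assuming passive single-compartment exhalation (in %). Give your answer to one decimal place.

42.5

Flow: 58 L/min ÷ 60 = 0.9667 L/s.
Vt = flow × Ti = 0.9667 L/s × 0.57 s × 1000 mL/L = 551.02 mL.
R = (PIP − Pplat)/V̇ = (28.8 − 7.1) / 0.9667 = 21.7/0.9667 = 22.448 cmH2O·s/L.
C = Vt/(Pplat − PEEP) = 551.02 / (7.1 − 0) = 551.02/7.1 = 77.608 mL/cmH2O.
τ = R × C = 22.448 × 0.07761 L/cmH2O = 1.742 s.
Fraction remaining at end-expiration = e^(−Te/τ) = e^(−1.49/1.742) = 0.4251 → 42.51%.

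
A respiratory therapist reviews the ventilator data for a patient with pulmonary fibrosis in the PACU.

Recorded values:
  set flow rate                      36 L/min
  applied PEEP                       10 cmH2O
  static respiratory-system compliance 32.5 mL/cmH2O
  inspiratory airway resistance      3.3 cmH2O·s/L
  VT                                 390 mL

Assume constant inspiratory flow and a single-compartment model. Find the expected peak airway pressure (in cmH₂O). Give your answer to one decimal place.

Flow: 36 L/min ÷ 60 = 0.6 L/s.
Equation of motion (constant flow): PIP = Vt/C + R·V̇ + PEEP.
PIP = 390/32.5 + 3.3×0.6 + 10 = 12.0 + 1.98 + 10 = 23.98 cmH2O.

24.0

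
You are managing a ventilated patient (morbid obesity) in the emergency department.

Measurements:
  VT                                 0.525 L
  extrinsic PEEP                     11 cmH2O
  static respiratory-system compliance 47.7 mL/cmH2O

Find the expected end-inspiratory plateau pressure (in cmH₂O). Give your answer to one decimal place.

22.0

Pplat = PEEP + Vt / Cstat = 11 + 525 / 47.7 = 11 + 11.006 = 22.006 cmH2O.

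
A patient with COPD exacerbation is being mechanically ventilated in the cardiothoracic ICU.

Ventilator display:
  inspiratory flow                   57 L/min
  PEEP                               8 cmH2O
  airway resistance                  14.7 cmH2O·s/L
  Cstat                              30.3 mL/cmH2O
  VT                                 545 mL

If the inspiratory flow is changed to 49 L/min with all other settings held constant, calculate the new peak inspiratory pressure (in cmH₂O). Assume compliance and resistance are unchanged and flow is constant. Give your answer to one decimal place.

38.0

Flow: 57 L/min ÷ 60 = 0.95 L/s.
New flow: 49 L/min ÷ 60 = 0.8167 L/s.
PIP = Vt/C + R·V̇ + PEEP (constant-flow equation of motion).
Only the resistive term changes: ΔPIP = R × ΔV̇ = 14.7 × (0.8167 − 0.95) = 14.7 × -0.1333 = -1.96 cmH2O.
Original PIP = 545/30.3 + 14.7×0.95 + 8 = 39.952 cmH2O; new PIP = 39.952 + (-1.96) = 37.992 cmH2O.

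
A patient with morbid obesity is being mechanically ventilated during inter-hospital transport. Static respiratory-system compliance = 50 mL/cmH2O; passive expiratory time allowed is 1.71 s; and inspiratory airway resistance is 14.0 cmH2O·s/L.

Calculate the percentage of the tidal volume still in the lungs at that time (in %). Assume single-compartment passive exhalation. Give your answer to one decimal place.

8.7

τ = R × C = 14.0 × 50 mL/cmH2O = 14.0 × 0.050 L/cmH2O = 0.7 s.
Passive exhalation: V(t)/V₀ = e^(−t/τ) = e^(−1.71/0.7) = 0.08691.
Fraction remaining = 0.08691 → 8.691%.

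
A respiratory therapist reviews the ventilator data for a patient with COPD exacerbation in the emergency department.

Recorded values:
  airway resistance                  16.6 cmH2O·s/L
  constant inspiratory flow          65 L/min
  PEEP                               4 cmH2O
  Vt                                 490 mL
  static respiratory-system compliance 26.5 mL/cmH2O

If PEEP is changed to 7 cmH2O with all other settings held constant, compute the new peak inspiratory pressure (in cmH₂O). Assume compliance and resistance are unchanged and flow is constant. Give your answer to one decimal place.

43.5

Flow: 65 L/min ÷ 60 = 1.0833 L/s.
PIP = Vt/C + R·V̇ + PEEP (constant-flow equation of motion).
Only the baseline term changes: ΔPIP = ΔPEEP = 7 − 4 = 3.0 cmH2O.
Original PIP = 490/26.5 + 16.6×1.0833 + 4 = 40.473 cmH2O; new PIP = 40.473 + (3.0) = 43.473 cmH2O.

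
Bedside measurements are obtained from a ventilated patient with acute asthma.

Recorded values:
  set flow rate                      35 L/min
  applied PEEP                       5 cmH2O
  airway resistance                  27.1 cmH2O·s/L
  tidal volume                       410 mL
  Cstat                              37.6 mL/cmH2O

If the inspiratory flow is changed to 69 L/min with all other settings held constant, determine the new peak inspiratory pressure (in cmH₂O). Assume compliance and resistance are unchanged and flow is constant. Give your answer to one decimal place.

47.1

Flow: 35 L/min ÷ 60 = 0.5833 L/s.
New flow: 69 L/min ÷ 60 = 1.15 L/s.
PIP = Vt/C + R·V̇ + PEEP (constant-flow equation of motion).
Only the resistive term changes: ΔPIP = R × ΔV̇ = 27.1 × (1.15 − 0.5833) = 27.1 × 0.5667 = 15.358 cmH2O.
Original PIP = 410/37.6 + 27.1×0.5833 + 5 = 31.712 cmH2O; new PIP = 31.712 + (15.358) = 47.07 cmH2O.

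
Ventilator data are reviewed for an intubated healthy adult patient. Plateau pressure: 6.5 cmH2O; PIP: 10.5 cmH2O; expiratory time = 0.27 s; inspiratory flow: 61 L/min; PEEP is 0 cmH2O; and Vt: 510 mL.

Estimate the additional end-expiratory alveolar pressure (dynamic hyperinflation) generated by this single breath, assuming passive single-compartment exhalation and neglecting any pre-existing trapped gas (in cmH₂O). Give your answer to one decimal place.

2.7

Flow: 61 L/min ÷ 60 = 1.0167 L/s.
R = (PIP − Pplat)/V̇ = (10.5 − 6.5) / 1.0167 = 4.0/1.0167 = 3.934 cmH2O·s/L.
C = Vt/(Pplat − PEEP) = 510.0 / (6.5 − 0) = 510.0/6.5 = 78.462 mL/cmH2O.
τ = R × C = 3.934 × 0.07846 L/cmH2O = 0.3087 s.
Fraction remaining = e^(−Te/τ) = e^(−0.27/0.3087) = 0.417; trapped volume = 510.0 × 0.417 = 212.67 mL.
Additional alveolar pressure from trapping ≈ V_trapped / C = 212.67 / 78.462 = 2.71 cmH2O.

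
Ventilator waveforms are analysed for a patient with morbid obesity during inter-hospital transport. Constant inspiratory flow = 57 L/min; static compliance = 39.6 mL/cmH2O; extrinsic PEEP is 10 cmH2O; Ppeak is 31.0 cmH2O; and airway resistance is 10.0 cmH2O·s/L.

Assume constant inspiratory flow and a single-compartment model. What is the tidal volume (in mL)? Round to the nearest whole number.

455

Flow: 57 L/min ÷ 60 = 0.95 L/s.
Equation of motion (constant flow): PIP = Vt/C + R·V̇ + PEEP.
Vt/C = PIP − R·V̇ − PEEP = 31.0 − 9.5 − 10 = 11.5 cmH2O.
Vt = C × 11.5 = 39.6 × 11.5 = 455.4 mL.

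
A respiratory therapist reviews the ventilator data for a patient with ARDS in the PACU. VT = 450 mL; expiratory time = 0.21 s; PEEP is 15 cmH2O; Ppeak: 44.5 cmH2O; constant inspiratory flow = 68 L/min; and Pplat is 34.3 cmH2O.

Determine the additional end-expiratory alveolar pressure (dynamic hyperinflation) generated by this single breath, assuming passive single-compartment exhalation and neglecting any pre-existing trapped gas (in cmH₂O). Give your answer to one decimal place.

Flow: 68 L/min ÷ 60 = 1.1333 L/s.
R = (PIP − Pplat)/V̇ = (44.5 − 34.3) / 1.1333 = 10.2/1.1333 = 9.0 cmH2O·s/L.
C = Vt/(Pplat − PEEP) = 450.0 / (34.3 − 15) = 450.0/19.3 = 23.316 mL/cmH2O.
τ = R × C = 9.0 × 0.02332 L/cmH2O = 0.2099 s.
Fraction remaining = e^(−Te/τ) = e^(−0.21/0.2099) = 0.3677; trapped volume = 450.0 × 0.3677 = 165.47 mL.
Additional alveolar pressure from trapping ≈ V_trapped / C = 165.47 / 23.316 = 7.097 cmH2O.

7.1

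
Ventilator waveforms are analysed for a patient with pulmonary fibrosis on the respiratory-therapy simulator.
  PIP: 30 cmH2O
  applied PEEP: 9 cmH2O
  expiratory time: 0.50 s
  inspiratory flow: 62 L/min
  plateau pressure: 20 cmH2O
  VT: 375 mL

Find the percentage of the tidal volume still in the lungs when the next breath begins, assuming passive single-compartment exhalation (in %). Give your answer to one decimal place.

Flow: 62 L/min ÷ 60 = 1.0333 L/s.
R = (PIP − Pplat)/V̇ = (30 − 20) / 1.0333 = 10.0/1.0333 = 9.678 cmH2O·s/L.
C = Vt/(Pplat − PEEP) = 375.0 / (20 − 9) = 375.0/11.0 = 34.091 mL/cmH2O.
τ = R × C = 9.678 × 0.03409 L/cmH2O = 0.3299 s.
Fraction remaining at end-expiration = e^(−Te/τ) = e^(−0.50/0.3299) = 0.2197 → 21.97%.

22.0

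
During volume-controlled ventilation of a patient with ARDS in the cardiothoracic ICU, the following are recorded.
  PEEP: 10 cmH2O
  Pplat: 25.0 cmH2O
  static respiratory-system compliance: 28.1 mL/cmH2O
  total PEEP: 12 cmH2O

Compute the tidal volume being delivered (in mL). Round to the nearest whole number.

End-expiratory occlusion gives total PEEP = 12 cmH2O (intrinsic PEEP = 12 − 10 = 2). Use total PEEP for the elastic gradient.
Vt = Cstat × (Pplat − PEEPtotal) = 28.1 × (25.0 − 12) = 28.1 × 13.0 = 365.3 mL.

365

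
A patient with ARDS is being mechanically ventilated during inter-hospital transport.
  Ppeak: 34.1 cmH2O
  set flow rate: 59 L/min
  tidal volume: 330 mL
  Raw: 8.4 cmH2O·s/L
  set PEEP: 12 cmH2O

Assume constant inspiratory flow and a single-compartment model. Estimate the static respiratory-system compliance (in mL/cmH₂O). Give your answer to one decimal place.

23.8

Flow: 59 L/min ÷ 60 = 0.9833 L/s.
Equation of motion (constant flow): PIP = Vt/C + R·V̇ + PEEP.
Vt/C = PIP − R·V̇ − PEEP = 34.1 − 8.4×0.9833 − 12 = 34.1 − 8.26 − 12 = 13.84 cmH2O.
C = Vt / 13.84 = 330 / 13.84 = 23.844 mL/cmH2O.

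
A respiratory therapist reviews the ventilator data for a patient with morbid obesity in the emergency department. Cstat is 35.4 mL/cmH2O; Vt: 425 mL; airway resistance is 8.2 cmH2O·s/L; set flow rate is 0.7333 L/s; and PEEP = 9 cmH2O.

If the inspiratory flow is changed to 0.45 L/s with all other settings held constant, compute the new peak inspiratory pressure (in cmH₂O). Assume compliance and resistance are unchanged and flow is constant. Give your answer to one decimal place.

24.7

PIP = Vt/C + R·V̇ + PEEP (constant-flow equation of motion).
Only the resistive term changes: ΔPIP = R × ΔV̇ = 8.2 × (0.45 − 0.7333) = 8.2 × -0.2833 = -2.323 cmH2O.
Original PIP = 425/35.4 + 8.2×0.7333 + 9 = 27.019 cmH2O; new PIP = 27.019 + (-2.323) = 24.696 cmH2O.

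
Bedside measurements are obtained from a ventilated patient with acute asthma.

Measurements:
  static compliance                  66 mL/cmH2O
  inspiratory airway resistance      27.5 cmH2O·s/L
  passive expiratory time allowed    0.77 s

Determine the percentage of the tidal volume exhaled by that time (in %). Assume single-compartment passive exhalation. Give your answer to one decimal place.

τ = R × C = 27.5 × 66 mL/cmH2O = 27.5 × 0.066 L/cmH2O = 1.815 s.
Passive exhalation: V(t)/V₀ = e^(−t/τ) = e^(−0.77/1.815) = 0.6543.
Fraction exhaled = 1 − 0.6543 = 0.3457 → 34.57%.

34.6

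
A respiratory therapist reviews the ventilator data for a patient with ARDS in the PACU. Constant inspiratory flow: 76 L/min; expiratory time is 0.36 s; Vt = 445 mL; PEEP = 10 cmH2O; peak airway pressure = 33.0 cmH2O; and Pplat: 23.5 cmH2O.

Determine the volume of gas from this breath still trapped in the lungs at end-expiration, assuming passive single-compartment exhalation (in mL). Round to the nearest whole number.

104

Flow: 76 L/min ÷ 60 = 1.2667 L/s.
R = (PIP − Pplat)/V̇ = (33.0 − 23.5) / 1.2667 = 9.5/1.2667 = 7.5 cmH2O·s/L.
C = Vt/(Pplat − PEEP) = 445.0 / (23.5 − 10) = 445.0/13.5 = 32.963 mL/cmH2O.
τ = R × C = 7.5 × 0.03296 L/cmH2O = 0.2472 s.
Fraction remaining = e^(−Te/τ) = e^(−0.36/0.2472) = 0.2331.
Trapped volume = 445.0 × 0.2331 = 103.73 mL.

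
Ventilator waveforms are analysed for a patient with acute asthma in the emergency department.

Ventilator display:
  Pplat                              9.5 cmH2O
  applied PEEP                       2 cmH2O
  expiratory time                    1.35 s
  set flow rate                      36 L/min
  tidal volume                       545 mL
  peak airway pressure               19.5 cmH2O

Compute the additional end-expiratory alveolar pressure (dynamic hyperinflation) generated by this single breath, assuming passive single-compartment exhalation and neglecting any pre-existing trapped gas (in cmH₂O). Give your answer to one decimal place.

2.5

Flow: 36 L/min ÷ 60 = 0.6 L/s.
R = (PIP − Pplat)/V̇ = (19.5 − 9.5) / 0.6 = 10.0/0.6 = 16.667 cmH2O·s/L.
C = Vt/(Pplat − PEEP) = 545.0 / (9.5 − 2) = 545.0/7.5 = 72.667 mL/cmH2O.
τ = R × C = 16.667 × 0.07267 L/cmH2O = 1.211 s.
Fraction remaining = e^(−Te/τ) = e^(−1.35/1.211) = 0.328; trapped volume = 545.0 × 0.328 = 178.76 mL.
Additional alveolar pressure from trapping ≈ V_trapped / C = 178.76 / 72.667 = 2.46 cmH2O.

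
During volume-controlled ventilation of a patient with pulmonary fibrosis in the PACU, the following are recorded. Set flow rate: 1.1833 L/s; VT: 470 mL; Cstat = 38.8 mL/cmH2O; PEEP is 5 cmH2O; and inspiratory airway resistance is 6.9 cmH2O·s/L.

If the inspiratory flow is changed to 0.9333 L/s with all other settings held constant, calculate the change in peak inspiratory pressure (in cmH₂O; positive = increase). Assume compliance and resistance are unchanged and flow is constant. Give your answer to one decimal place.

-1.7

PIP = Vt/C + R·V̇ + PEEP (constant-flow equation of motion).
Only the resistive term changes: ΔPIP = R × ΔV̇ = 6.9 × (0.9333 − 1.1833) = 6.9 × -0.25 = -1.725 cmH2O.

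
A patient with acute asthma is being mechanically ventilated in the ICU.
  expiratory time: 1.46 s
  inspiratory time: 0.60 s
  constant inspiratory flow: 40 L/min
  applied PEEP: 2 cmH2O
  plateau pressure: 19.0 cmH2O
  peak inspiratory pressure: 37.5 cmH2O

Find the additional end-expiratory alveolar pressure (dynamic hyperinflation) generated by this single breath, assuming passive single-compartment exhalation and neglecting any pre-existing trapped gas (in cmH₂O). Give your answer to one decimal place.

1.8

Flow: 40 L/min ÷ 60 = 0.6667 L/s.
Vt = flow × Ti = 0.6667 L/s × 0.60 s × 1000 mL/L = 400.02 mL.
R = (PIP − Pplat)/V̇ = (37.5 − 19.0) / 0.6667 = 18.5/0.6667 = 27.749 cmH2O·s/L.
C = Vt/(Pplat − PEEP) = 400.02 / (19.0 − 2) = 400.02/17.0 = 23.531 mL/cmH2O.
τ = R × C = 27.749 × 0.02353 L/cmH2O = 0.6529 s.
Fraction remaining = e^(−Te/τ) = e^(−1.46/0.6529) = 0.1069; trapped volume = 400.02 × 0.1069 = 42.762 mL.
Additional alveolar pressure from trapping ≈ V_trapped / C = 42.762 / 23.531 = 1.817 cmH2O.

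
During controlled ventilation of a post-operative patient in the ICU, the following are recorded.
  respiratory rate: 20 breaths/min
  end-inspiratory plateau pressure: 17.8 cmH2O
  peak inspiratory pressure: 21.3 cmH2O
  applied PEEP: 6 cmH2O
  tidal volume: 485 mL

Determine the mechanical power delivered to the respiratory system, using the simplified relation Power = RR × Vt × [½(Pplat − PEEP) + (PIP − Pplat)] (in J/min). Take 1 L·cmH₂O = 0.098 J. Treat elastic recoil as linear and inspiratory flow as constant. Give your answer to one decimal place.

8.9

Per-breath work = Vt × [½(Pplat−PEEP) + (PIP−Pplat)] = 0.485 × [0.5×11.8 + 3.5] = 0.485 × 9.4 = 4.559 L·cmH2O.
Power = 20 × 4.559 = 91.18 L·cmH2O/min.
× 0.098 J/(L·cmH2O) → 8.936 J/min.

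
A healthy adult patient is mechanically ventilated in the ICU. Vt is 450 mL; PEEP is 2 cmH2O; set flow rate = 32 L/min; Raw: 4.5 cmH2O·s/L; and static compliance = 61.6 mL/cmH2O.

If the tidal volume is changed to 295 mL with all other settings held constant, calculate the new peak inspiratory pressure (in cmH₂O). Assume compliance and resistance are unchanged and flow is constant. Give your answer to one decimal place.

Flow: 32 L/min ÷ 60 = 0.5333 L/s.
PIP = Vt/C + R·V̇ + PEEP (constant-flow equation of motion).
Only the elastic term changes: ΔPIP = ΔVt / C = (295 − 450) / 61.6 = -2.516 cmH2O.
Original PIP = 450/61.6 + 4.5×0.5333 + 2 = 11.705 cmH2O; new PIP = 11.705 + (-2.516) = 9.189 cmH2O.

9.2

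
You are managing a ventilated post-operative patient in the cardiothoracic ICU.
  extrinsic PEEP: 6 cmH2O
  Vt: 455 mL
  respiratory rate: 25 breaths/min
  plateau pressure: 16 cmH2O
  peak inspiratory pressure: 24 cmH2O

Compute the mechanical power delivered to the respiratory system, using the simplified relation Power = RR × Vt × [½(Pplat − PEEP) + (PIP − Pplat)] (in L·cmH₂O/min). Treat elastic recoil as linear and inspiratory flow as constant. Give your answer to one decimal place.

Per-breath work = Vt × [½(Pplat−PEEP) + (PIP−Pplat)] = 0.455 × [0.5×10.0 + 8.0] = 0.455 × 13.0 = 5.915 L·cmH2O.
Power = 25 × 5.915 = 147.88 L·cmH2O/min.

147.9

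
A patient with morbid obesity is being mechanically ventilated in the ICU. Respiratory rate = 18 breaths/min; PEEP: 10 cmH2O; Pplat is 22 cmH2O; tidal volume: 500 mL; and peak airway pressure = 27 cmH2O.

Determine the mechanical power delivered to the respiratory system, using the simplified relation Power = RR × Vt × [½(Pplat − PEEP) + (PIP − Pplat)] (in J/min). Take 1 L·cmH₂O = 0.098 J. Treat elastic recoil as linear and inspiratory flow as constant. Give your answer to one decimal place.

9.7

Per-breath work = Vt × [½(Pplat−PEEP) + (PIP−Pplat)] = 0.500 × [0.5×12.0 + 5.0] = 0.500 × 11.0 = 5.5 L·cmH2O.
Power = 18 × 5.5 = 99.0 L·cmH2O/min.
× 0.098 J/(L·cmH2O) → 9.702 J/min.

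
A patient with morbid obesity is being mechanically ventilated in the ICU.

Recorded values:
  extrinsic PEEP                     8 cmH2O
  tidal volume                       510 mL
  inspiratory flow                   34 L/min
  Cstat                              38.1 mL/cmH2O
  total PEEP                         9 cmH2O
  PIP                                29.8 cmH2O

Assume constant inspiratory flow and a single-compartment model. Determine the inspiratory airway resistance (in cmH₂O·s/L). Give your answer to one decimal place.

Flow: 34 L/min ÷ 60 = 0.5667 L/s.
Total PEEP = 9 cmH2O (set 8 + intrinsic 1); this is the baseline alveolar pressure.
Equation of motion (constant flow): PIP = Vt/C + R·V̇ + PEEP.
R·V̇ = PIP − Vt/C − PEEP = 29.8 − 510/38.1 − 9 = 29.8 − 13.386 − 9 = 7.414 cmH2O.
R = 7.414 / 0.5667 = 13.083 cmH2O·s/L.

13.1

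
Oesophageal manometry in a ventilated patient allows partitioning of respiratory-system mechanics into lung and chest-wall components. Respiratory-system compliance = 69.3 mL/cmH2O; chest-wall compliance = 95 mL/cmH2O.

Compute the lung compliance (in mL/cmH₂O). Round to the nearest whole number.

1/CL = 1/Crs − 1/Ccw.
1/CL = 1/69.3 − 1/95 = 0.003904.
CL = 256.15 mL/cmH2O.

256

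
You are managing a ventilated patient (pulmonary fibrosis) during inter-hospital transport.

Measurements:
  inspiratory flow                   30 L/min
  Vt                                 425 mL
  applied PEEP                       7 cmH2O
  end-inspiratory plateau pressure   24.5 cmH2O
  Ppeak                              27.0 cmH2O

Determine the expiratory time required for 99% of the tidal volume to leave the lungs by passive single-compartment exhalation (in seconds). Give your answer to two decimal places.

Flow: 30 L/min ÷ 60 = 0.5 L/s.
R = (PIP − Pplat)/V̇ = (27.0 − 24.5) / 0.5 = 2.5/0.5 = 5.0 cmH2O·s/L.
C = Vt/(Pplat − PEEP) = 425.0 / (24.5 − 7) = 425.0/17.5 = 24.286 mL/cmH2O.
τ = R × C = 5.0 × 0.02429 L/cmH2O = 0.1215 s.
t = −τ·ln(1 − 0.99) = −0.1215·ln(0.01) = 0.5595 s.

0.56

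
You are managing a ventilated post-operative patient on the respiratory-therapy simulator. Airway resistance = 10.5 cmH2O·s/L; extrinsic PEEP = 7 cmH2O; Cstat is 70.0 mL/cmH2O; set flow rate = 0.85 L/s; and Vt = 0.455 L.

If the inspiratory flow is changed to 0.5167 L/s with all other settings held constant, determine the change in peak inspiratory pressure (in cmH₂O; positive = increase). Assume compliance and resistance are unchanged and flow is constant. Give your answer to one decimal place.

PIP = Vt/C + R·V̇ + PEEP (constant-flow equation of motion).
Only the resistive term changes: ΔPIP = R × ΔV̇ = 10.5 × (0.5167 − 0.85) = 10.5 × -0.3333 = -3.5 cmH2O.

-3.5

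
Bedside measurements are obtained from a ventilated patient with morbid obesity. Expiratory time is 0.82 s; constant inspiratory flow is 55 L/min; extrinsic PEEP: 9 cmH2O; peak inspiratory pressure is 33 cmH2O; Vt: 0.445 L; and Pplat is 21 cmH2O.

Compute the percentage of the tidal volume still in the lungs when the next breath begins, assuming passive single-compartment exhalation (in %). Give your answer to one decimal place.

Flow: 55 L/min ÷ 60 = 0.9167 L/s.
R = (PIP − Pplat)/V̇ = (33 − 21) / 0.9167 = 12.0/0.9167 = 13.09 cmH2O·s/L.
C = Vt/(Pplat − PEEP) = 445.0 / (21 − 9) = 445.0/12.0 = 37.083 mL/cmH2O.
τ = R × C = 13.09 × 0.03708 L/cmH2O = 0.4854 s.
Fraction remaining at end-expiration = e^(−Te/τ) = e^(−0.82/0.4854) = 0.1846 → 18.46%.

18.5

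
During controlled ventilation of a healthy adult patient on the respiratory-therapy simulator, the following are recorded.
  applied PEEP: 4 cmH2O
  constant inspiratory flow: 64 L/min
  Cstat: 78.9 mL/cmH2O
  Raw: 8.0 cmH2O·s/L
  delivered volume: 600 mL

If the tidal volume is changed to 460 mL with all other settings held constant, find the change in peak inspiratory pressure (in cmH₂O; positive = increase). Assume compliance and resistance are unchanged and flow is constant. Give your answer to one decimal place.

PIP = Vt/C + R·V̇ + PEEP (constant-flow equation of motion).
Only the elastic term changes: ΔPIP = ΔVt / C = (460 − 600) / 78.9 = -1.774 cmH2O.

-1.8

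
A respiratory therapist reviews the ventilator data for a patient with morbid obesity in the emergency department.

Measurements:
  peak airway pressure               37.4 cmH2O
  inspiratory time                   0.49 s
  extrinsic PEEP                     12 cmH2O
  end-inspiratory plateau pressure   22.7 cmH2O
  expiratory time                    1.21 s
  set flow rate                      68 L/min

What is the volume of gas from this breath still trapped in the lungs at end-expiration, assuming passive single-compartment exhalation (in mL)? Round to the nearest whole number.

92

Flow: 68 L/min ÷ 60 = 1.1333 L/s.
Vt = flow × Ti = 1.1333 L/s × 0.49 s × 1000 mL/L = 555.32 mL.
R = (PIP − Pplat)/V̇ = (37.4 − 22.7) / 1.1333 = 14.7/1.1333 = 12.971 cmH2O·s/L.
C = Vt/(Pplat − PEEP) = 555.32 / (22.7 − 12) = 555.32/10.7 = 51.899 mL/cmH2O.
τ = R × C = 12.971 × 0.0519 L/cmH2O = 0.6732 s.
Fraction remaining = e^(−Te/τ) = e^(−1.21/0.6732) = 0.1657.
Trapped volume = 555.32 × 0.1657 = 92.017 mL.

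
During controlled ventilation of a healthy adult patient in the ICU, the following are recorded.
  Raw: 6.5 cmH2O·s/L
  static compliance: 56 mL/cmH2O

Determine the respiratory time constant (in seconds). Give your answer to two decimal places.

0.36

τ = R × C = 6.5 × 56 mL/cmH2O = 6.5 × 0.056 L/cmH2O = 0.364 s.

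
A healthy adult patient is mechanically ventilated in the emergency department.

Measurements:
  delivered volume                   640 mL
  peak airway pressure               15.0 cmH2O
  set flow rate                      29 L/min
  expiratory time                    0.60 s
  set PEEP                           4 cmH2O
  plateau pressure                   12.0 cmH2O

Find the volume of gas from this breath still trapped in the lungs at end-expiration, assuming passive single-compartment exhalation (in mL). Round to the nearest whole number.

191

Flow: 29 L/min ÷ 60 = 0.4833 L/s.
R = (PIP − Pplat)/V̇ = (15.0 − 12.0) / 0.4833 = 3.0/0.4833 = 6.207 cmH2O·s/L.
C = Vt/(Pplat − PEEP) = 640.0 / (12.0 − 4) = 640.0/8.0 = 80.0 mL/cmH2O.
τ = R × C = 6.207 × 0.08 L/cmH2O = 0.4966 s.
Fraction remaining = e^(−Te/τ) = e^(−0.60/0.4966) = 0.2987.
Trapped volume = 640.0 × 0.2987 = 191.17 mL.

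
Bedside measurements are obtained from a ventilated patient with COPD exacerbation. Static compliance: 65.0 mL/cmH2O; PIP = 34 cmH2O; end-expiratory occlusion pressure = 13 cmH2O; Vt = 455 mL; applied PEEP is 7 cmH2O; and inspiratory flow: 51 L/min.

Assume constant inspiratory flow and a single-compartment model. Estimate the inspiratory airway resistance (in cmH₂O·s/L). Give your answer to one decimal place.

16.5

Flow: 51 L/min ÷ 60 = 0.85 L/s.
Total PEEP = 13 cmH2O (set 7 + intrinsic 6); this is the baseline alveolar pressure.
Equation of motion (constant flow): PIP = Vt/C + R·V̇ + PEEP.
R·V̇ = PIP − Vt/C − PEEP = 34 − 455/65.0 − 13 = 34 − 7.0 − 13 = 14.0 cmH2O.
R = 14.0 / 0.85 = 16.471 cmH2O·s/L.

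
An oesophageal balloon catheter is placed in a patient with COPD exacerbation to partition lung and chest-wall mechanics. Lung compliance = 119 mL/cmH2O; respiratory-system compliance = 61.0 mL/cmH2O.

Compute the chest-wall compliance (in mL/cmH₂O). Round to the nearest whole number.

1/Ccw = 1/Crs − 1/CL.
1/Ccw = 1/61.0 − 1/119 = 0.00799.
Ccw = 125.16 mL/cmH2O.

125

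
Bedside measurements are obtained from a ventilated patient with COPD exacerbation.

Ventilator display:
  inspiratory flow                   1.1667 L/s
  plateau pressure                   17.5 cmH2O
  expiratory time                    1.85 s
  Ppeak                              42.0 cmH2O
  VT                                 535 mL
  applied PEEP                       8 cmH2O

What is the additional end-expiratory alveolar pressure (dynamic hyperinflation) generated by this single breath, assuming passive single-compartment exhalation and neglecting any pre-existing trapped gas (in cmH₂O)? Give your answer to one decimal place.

2.0

R = (PIP − Pplat)/V̇ = (42.0 − 17.5) / 1.1667 = 24.5/1.1667 = 20.999 cmH2O·s/L.
C = Vt/(Pplat − PEEP) = 535.0 / (17.5 − 8) = 535.0/9.5 = 56.316 mL/cmH2O.
τ = R × C = 20.999 × 0.05632 L/cmH2O = 1.183 s.
Fraction remaining = e^(−Te/τ) = e^(−1.85/1.183) = 0.2093; trapped volume = 535.0 × 0.2093 = 111.98 mL.
Additional alveolar pressure from trapping ≈ V_trapped / C = 111.98 / 56.316 = 1.988 cmH2O.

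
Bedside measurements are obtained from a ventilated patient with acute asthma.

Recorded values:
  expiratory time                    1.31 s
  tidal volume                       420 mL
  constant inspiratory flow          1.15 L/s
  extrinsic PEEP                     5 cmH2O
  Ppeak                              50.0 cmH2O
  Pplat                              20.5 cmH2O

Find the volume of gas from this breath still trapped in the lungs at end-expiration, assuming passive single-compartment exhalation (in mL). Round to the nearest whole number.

R = (PIP − Pplat)/V̇ = (50.0 − 20.5) / 1.15 = 29.5/1.15 = 25.652 cmH2O·s/L.
C = Vt/(Pplat − PEEP) = 420.0 / (20.5 − 5) = 420.0/15.5 = 27.097 mL/cmH2O.
τ = R × C = 25.652 × 0.0271 L/cmH2O = 0.6952 s.
Fraction remaining = e^(−Te/τ) = e^(−1.31/0.6952) = 0.1519.
Trapped volume = 420.0 × 0.1519 = 63.798 mL.

64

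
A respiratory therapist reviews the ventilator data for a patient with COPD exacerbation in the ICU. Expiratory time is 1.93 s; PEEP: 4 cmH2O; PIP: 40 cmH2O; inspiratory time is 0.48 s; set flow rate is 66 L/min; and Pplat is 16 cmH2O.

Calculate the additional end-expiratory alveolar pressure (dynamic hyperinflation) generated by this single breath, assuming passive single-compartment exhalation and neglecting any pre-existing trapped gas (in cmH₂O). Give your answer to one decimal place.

Flow: 66 L/min ÷ 60 = 1.1 L/s.
Vt = flow × Ti = 1.1 L/s × 0.48 s × 1000 mL/L = 528.0 mL.
R = (PIP − Pplat)/V̇ = (40 − 16) / 1.1 = 24.0/1.1 = 21.818 cmH2O·s/L.
C = Vt/(Pplat − PEEP) = 528.0 / (16 − 4) = 528.0/12.0 = 44.0 mL/cmH2O.
τ = R × C = 21.818 × 0.044 L/cmH2O = 0.96 s.
Fraction remaining = e^(−Te/τ) = e^(−1.93/0.96) = 0.1339; trapped volume = 528.0 × 0.1339 = 70.699 mL.
Additional alveolar pressure from trapping ≈ V_trapped / C = 70.699 / 44.0 = 1.607 cmH2O.

1.6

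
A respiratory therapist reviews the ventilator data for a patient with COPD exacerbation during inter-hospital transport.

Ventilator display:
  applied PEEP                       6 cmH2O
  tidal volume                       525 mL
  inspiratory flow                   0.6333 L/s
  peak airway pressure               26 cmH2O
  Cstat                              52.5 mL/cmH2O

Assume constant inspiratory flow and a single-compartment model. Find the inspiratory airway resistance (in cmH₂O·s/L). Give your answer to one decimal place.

Equation of motion (constant flow): PIP = Vt/C + R·V̇ + PEEP.
R·V̇ = PIP − Vt/C − PEEP = 26 − 525/52.5 − 6 = 26 − 10.0 − 6 = 10.0 cmH2O.
R = 10.0 / 0.6333 = 15.79 cmH2O·s/L.

15.8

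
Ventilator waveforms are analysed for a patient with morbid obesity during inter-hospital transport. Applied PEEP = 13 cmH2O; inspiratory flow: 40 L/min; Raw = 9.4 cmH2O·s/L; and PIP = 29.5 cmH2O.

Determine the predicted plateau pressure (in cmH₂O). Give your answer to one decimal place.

23.2

Flow: 40 L/min ÷ 60 = 0.6667 L/s.
Pplat = PIP − Raw × flow = 29.5 − 9.4 × 0.6667 = 29.5 − 6.267 = 23.233 cmH2O.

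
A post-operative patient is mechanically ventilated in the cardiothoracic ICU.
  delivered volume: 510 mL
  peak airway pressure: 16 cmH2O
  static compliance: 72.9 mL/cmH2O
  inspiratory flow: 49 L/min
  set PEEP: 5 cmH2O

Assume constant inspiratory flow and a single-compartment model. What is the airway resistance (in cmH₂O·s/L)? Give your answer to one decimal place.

4.9

Flow: 49 L/min ÷ 60 = 0.8167 L/s.
Equation of motion (constant flow): PIP = Vt/C + R·V̇ + PEEP.
R·V̇ = PIP − Vt/C − PEEP = 16 − 510/72.9 − 5 = 16 − 6.996 − 5 = 4.004 cmH2O.
R = 4.004 / 0.8167 = 4.903 cmH2O·s/L.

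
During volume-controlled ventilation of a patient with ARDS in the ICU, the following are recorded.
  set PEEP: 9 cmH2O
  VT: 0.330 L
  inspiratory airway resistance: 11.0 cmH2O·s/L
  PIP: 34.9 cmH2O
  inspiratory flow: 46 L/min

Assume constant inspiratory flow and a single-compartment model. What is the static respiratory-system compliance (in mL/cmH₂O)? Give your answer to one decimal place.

18.9

Flow: 46 L/min ÷ 60 = 0.7667 L/s.
Equation of motion (constant flow): PIP = Vt/C + R·V̇ + PEEP.
Vt/C = PIP − R·V̇ − PEEP = 34.9 − 11.0×0.7667 − 9 = 34.9 − 8.434 − 9 = 17.466 cmH2O.
C = Vt / 17.466 = 330 / 17.466 = 18.894 mL/cmH2O.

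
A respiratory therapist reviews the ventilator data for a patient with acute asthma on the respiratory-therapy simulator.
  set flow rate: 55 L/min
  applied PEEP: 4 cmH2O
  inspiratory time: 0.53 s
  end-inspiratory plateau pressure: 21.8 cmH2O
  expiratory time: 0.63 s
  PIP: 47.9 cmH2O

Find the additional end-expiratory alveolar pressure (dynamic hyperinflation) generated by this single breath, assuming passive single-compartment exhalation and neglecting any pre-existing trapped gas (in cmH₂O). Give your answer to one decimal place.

Flow: 55 L/min ÷ 60 = 0.9167 L/s.
Vt = flow × Ti = 0.9167 L/s × 0.53 s × 1000 mL/L = 485.85 mL.
R = (PIP − Pplat)/V̇ = (47.9 − 21.8) / 0.9167 = 26.1/0.9167 = 28.472 cmH2O·s/L.
C = Vt/(Pplat − PEEP) = 485.85 / (21.8 − 4) = 485.85/17.8 = 27.295 mL/cmH2O.
τ = R × C = 28.472 × 0.0273 L/cmH2O = 0.7773 s.
Fraction remaining = e^(−Te/τ) = e^(−0.63/0.7773) = 0.4446; trapped volume = 485.85 × 0.4446 = 216.01 mL.
Additional alveolar pressure from trapping ≈ V_trapped / C = 216.01 / 27.295 = 7.914 cmH2O.

7.9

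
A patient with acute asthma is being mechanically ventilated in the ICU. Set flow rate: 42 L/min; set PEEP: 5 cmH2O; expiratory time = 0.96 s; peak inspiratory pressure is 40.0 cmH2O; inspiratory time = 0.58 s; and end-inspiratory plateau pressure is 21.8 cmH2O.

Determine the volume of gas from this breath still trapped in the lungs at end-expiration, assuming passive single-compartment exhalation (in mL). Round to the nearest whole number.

Flow: 42 L/min ÷ 60 = 0.7 L/s.
Vt = flow × Ti = 0.7 L/s × 0.58 s × 1000 mL/L = 406.0 mL.
R = (PIP − Pplat)/V̇ = (40.0 − 21.8) / 0.7 = 18.2/0.7 = 26.0 cmH2O·s/L.
C = Vt/(Pplat − PEEP) = 406.0 / (21.8 − 5) = 406.0/16.8 = 24.167 mL/cmH2O.
τ = R × C = 26.0 × 0.02417 L/cmH2O = 0.6284 s.
Fraction remaining = e^(−Te/τ) = e^(−0.96/0.6284) = 0.217.
Trapped volume = 406.0 × 0.217 = 88.102 mL.

88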